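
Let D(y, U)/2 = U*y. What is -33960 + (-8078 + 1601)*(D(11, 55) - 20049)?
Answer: 121986243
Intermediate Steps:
D(y, U) = 2*U*y (D(y, U) = 2*(U*y) = 2*U*y)
-33960 + (-8078 + 1601)*(D(11, 55) - 20049) = -33960 + (-8078 + 1601)*(2*55*11 - 20049) = -33960 - 6477*(1210 - 20049) = -33960 - 6477*(-18839) = -33960 + 122020203 = 121986243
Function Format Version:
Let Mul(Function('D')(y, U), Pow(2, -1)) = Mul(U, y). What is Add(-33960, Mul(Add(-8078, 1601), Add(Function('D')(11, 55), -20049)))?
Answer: 121986243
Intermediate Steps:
Function('D')(y, U) = Mul(2, U, y) (Function('D')(y, U) = Mul(2, Mul(U, y)) = Mul(2, U, y))
Add(-33960, Mul(Add(-8078, 1601), Add(Function('D')(11, 55), -20049))) = Add(-33960, Mul(Add(-8078, 1601), Add(Mul(2, 55, 11), -20049))) = Add(-33960, Mul(-6477, Add(1210, -20049))) = Add(-33960, Mul(-6477, -18839)) = Add(-33960, 122020203) = 121986243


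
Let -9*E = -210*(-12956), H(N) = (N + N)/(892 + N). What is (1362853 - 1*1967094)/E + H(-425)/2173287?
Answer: 44872613962487/22450141641480 ≈ 1.9988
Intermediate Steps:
H(N) = 2*N/(892 + N) (H(N) = (2*N)/(892 + N) = 2*N/(892 + N))
E = -906920/3 (E = -(-70)*(-12956)/3 = -1/9*2720760 = -906920/3 ≈ -3.0231e+5)
(1362853 - 1*1967094)/E + H(-425)/2173287 = (1362853 - 1*1967094)/(-906920/3) + (2*(-425)/(892 - 425))/2173287 = (1362853 - 1967094)*(-3/906920) + (2*(-425)/467)*(1/2173287) = -604241*(-3/906920) + (2*(-425)*(1/467))*(1/2173287) = 1812723/906920 - 850/467*1/2173287 = 1812723/906920 - 850/1014925029 = 44872613962487/22450141641480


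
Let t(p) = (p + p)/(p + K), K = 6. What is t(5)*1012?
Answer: 920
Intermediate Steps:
t(p) = 2*p/(6 + p) (t(p) = (p + p)/(p + 6) = (2*p)/(6 + p) = 2*p/(6 + p))
t(5)*1012 = (2*5/(6 + 5))*1012 = (2*5/11)*1012 = (2*5*(1/11))*1012 = (10/11)*1012 = 920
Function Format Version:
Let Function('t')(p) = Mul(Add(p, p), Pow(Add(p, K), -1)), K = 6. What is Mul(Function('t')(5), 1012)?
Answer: 920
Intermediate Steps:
Function('t')(p) = Mul(2, p, Pow(Add(6, p), -1)) (Function('t')(p) = Mul(Add(p, p), Pow(Add(p, 6), -1)) = Mul(Mul(2, p), Pow(Add(6, p), -1)) = Mul(2, p, Pow(Add(6, p), -1)))
Mul(Function('t')(5), 1012) = Mul(Mul(2, 5, Pow(Add(6, 5), -1)), 1012) = Mul(Mul(2, 5, Pow(11, -1)), 1012) = Mul(Mul(2, 5, Rational(1, 11)), 1012) = Mul(Rational(10, 11), 1012) = 920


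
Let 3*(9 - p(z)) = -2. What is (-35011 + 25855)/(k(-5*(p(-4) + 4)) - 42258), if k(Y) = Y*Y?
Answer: 82404/338297 ≈ 0.24358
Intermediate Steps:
p(z) = 29/3 (p(z) = 9 - 1/3*(-2) = 9 + 2/3 = 29/3)
k(Y) = Y**2
(-35011 + 25855)/(k(-5*(p(-4) + 4)) - 42258) = (-35011 + 25855)/((-5*(29/3 + 4))**2 - 42258) = -9156/((-5*41/3)**2 - 42258) = -9156/((-205/3)**2 - 42258) = -9156/(42025/9 - 42258) = -9156/(-338297/9) = -9156*(-9/338297) = 82404/338297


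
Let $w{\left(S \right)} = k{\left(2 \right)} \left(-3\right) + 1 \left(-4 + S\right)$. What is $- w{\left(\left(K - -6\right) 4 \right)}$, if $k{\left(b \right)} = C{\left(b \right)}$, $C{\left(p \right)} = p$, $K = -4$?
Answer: $2$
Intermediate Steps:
$k{\left(b \right)} = b$
$w{\left(S \right)} = -10 + S$ ($w{\left(S \right)} = 2 \left(-3\right) + 1 \left(-4 + S\right) = -6 + \left(-4 + S\right) = -10 + S$)
$- w{\left(\left(K - -6\right) 4 \right)} = - (-10 + \left(-4 - -6\right) 4) = - (-10 + \left(-4 + 6\right) 4) = - (-10 + 2 \cdot 4) = - (-10 + 8) = \left(-1\right) \left(-2\right) = 2$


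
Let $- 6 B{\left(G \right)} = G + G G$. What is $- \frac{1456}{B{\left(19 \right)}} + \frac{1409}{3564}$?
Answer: $\frac{7917631}{338580} \approx 23.385$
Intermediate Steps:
$B{\left(G \right)} = - \frac{G}{6} - \frac{G^{2}}{6}$ ($B{\left(G \right)} = - \frac{G + G G}{6} = - \frac{G + G^{2}}{6} = - \frac{G}{6} - \frac{G^{2}}{6}$)
$- \frac{1456}{B{\left(19 \right)}} + \frac{1409}{3564} = - \frac{1456}{\left(- \frac{1}{6}\right) 19 \left(1 + 19\right)} + \frac{1409}{3564} = - \frac{1456}{\left(- \frac{1}{6}\right) 19 \cdot 20} + 1409 \cdot \frac{1}{3564} = - \frac{1456}{- \frac{190}{3}} + \frac{1409}{3564} = \left(-1456\right) \left(- \frac{3}{190}\right) + \frac{1409}{3564} = \frac{2184}{95} + \frac{1409}{3564} = \frac{7917631}{338580}$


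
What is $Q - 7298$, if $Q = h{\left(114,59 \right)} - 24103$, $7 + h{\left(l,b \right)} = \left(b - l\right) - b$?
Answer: $-31522$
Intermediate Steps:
$h{\left(l,b \right)} = -7 - l$ ($h{\left(l,b \right)} = -7 + \left(\left(b - l\right) - b\right) = -7 - l$)
$Q = -24224$ ($Q = \left(-7 - 114\right) - 24103 = -121 - 24103 = -24224$)
$Q - 7298 = -24224 - 7298 = -31522$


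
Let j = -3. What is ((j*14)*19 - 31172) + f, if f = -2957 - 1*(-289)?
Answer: -34638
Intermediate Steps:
f = -2668 (f = -2957 + 289 = -2668)
((j*14)*19 - 31172) + f = (-3*14*19 - 31172) - 2668 = (-42*19 - 31172) - 2668 = (-798 - 31172) - 2668 = -31970 - 2668 = -34638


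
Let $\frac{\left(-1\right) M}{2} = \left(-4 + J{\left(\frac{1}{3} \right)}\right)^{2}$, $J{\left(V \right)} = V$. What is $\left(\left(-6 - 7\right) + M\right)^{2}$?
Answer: $\frac{128881}{81} \approx 1591.1$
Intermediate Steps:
$M = - \frac{242}{9}$ ($M = - 2 \left(-4 + \frac{1}{3}\right)^{2} = - 2 \left(- \frac{11}{3}\right)^{2} = \left(-2\right) \frac{121}{9} = - \frac{242}{9} \approx -26.889$)
$\left(\left(-6 - 7\right) + M\right)^{2} = \left(\left(-6 - 7\right) - \frac{242}{9}\right)^{2} = \left(-13 - \frac{242}{9}\right)^{2} = \left(- \frac{359}{9}\right)^{2} = \frac{128881}{81}$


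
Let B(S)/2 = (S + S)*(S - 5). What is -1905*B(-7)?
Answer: -640080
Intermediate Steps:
B(S) = 4*S*(-5 + S) (B(S) = 2*((S + S)*(S - 5)) = 2*((2*S)*(-5 + S)) = 2*(2*S*(-5 + S)) = 4*S*(-5 + S))
-1905*B(-7) = -7620*(-7)*(-5 - 7) = -7620*(-7)*(-12) = -1905*336 = -640080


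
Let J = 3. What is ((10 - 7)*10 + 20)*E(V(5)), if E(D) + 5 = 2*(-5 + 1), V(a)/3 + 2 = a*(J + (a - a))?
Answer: -650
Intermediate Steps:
V(a) = -6 + 9*a (V(a) = -6 + 3*(a*(3 + (a - a))) = -6 + 3*(a*(3 + 0)) = -6 + 3*(a*3) = -6 + 3*(3*a) = -6 + 9*a)
E(D) = -13 (E(D) = -5 + 2*(-5 + 1) = -5 + 2*(-4) = -5 - 8 = -13)
((10 - 7)*10 + 20)*E(V(5)) = ((10 - 7)*10 + 20)*(-13) = (3*10 + 20)*(-13) = (30 + 20)*(-13) = 50*(-13) = -650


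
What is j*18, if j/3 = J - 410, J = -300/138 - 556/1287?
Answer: -73281288/3289 ≈ -22281.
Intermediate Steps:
J = -77138/29601 (J = -300*1/138 - 556*1/1287 = -50/23 - 556/1287 = -77138/29601 ≈ -2.6059)
j = -12213548/9867 (j = 3*(-77138/29601 - 410) = 3*(-12213548/29601) = -12213548/9867 ≈ -1237.8)
j*18 = -12213548/9867*18 = -73281288/3289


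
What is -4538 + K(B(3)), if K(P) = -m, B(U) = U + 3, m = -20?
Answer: -4518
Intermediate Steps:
B(U) = 3 + U
K(P) = 20 (K(P) = -1*(-20) = 20)
-4538 + K(B(3)) = -4538 + 20 = -4518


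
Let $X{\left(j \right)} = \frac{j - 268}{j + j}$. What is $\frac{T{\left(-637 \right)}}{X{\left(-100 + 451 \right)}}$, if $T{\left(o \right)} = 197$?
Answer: $\frac{138294}{83} \approx 1666.2$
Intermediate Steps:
$X{\left(j \right)} = \frac{-268 + j}{2 j}$
$\frac{T{\left(-637 \right)}}{X{\left(-100 + 451 \right)}} = \frac{197}{\frac{1}{2} \frac{1}{-100 + 451} \left(-268 + \left(-100 + 451\right)\right)} = \frac{197}{\frac{1}{2} \cdot \frac{1}{351} \left(-268 + 351\right)} = \frac{197}{\frac{1}{2} \cdot \frac{1}{351} \cdot 83} = \frac{197}{\frac{83}{702}} = 197 \cdot \frac{702}{83} = \frac{138294}{83}$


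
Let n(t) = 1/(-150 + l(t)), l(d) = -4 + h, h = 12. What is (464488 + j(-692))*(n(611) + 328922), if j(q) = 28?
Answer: 10848056522134/71 ≈ 1.5279e+11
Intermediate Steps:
l(d) = 8 (l(d) = -4 + 12 = 8)
n(t) = -1/142 (n(t) = 1/(-150 + 8) = 1/(-142) = -1/142)
(464488 + j(-692))*(n(611) + 328922) = (464488 + 28)*(-1/142 + 328922) = 464516*(46706923/142) = 10848056522134/71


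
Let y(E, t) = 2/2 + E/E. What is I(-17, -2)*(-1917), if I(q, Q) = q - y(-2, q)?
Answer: 36423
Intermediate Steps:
y(E, t) = 2 (y(E, t) = 2*(½) + 1 = 1 + 1 = 2)
I(q, Q) = -2 + q (I(q, Q) = q - 1*2 = q - 2 = -2 + q)
I(-17, -2)*(-1917) = (-2 - 17)*(-1917) = -19*(-1917) = 36423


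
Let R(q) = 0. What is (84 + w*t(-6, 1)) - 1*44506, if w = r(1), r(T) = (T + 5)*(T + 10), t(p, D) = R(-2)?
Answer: -44422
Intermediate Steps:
t(p, D) = 0
r(T) = (5 + T)*(10 + T)
w = 66 (w = 50 + 1**2 + 15*1 = 50 + 1 + 15 = 66)
(84 + w*t(-6, 1)) - 1*44506 = (84 + 66*0) - 1*44506 = (84 + 0) - 44506 = 84 - 44506 = -44422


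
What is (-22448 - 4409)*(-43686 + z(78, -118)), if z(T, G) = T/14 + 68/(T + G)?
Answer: 82121964893/70 ≈ 1.1732e+9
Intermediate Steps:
z(T, G) = 68/(G + T) + T/14 (z(T, G) = T*(1/14) + 68/(G + T) = T/14 + 68/(G + T) = 68/(G + T) + T/14)
(-22448 - 4409)*(-43686 + z(78, -118)) = (-22448 - 4409)*(-43686 + (952 + 78**2 - 118*78)/(14*(-118 + 78))) = -26857*(-43686 + (1/14)*(952 + 6084 - 9204)/(-40)) = -26857*(-43686 + (1/14)*(-1/40)*(-2168)) = -26857*(-43686 + 271/70) = -26857*(-3057749/70) = 82121964893/70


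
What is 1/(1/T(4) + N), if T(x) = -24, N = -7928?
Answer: -24/190273 ≈ -0.00012613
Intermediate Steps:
1/(1/T(4) + N) = 1/(1/(-24) - 7928) = 1/(-1/24 - 7928) = 1/(-190273/24) = -24/190273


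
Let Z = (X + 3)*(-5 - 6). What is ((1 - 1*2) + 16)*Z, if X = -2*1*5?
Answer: 1155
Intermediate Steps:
X = -10 (X = -2*5 = -10)
Z = 77 (Z = (-10 + 3)*(-5 - 6) = -7*(-11) = 77)
((1 - 1*2) + 16)*Z = ((1 - 1*2) + 16)*77 = ((1 - 2) + 16)*77 = (-1 + 16)*77 = 15*77 = 1155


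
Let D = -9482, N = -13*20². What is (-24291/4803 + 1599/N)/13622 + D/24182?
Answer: -41399791367593/105476186720800 ≈ -0.39250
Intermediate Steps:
N = -5200 (N = -13*400 = -5200)
(-24291/4803 + 1599/N)/13622 + D/24182 = (-24291/4803 + 1599/(-5200))/13622 - 9482/24182 = (-24291*1/4803 + 1599*(-1/5200))*(1/13622) - 9482*1/24182 = (-8097/1601 - 123/400)*(1/13622) - 4741/12091 = -3435723/640400*1/13622 - 4741/12091 = -3435723/8723528800 - 4741/12091 = -41399791367593/105476186720800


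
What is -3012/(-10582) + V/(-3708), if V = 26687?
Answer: -135616669/19619028 ≈ -6.9125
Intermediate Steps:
-3012/(-10582) + V/(-3708) = -3012/(-10582) + 26687/(-3708) = -3012*(-1/10582) + 26687*(-1/3708) = 1506/5291 - 26687/3708 = -135616669/19619028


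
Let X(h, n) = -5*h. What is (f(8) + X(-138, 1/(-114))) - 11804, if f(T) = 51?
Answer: -11063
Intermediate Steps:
(f(8) + X(-138, 1/(-114))) - 11804 = (51 - 5*(-138)) - 11804 = (51 + 690) - 11804 = 741 - 11804 = -11063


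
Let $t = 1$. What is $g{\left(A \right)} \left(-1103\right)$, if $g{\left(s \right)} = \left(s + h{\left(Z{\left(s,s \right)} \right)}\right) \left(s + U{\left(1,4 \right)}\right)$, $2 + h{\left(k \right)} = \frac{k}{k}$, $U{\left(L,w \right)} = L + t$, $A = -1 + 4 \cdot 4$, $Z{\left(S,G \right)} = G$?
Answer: $-262514$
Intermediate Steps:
$A = 15$ ($A = -1 + 16 = 15$)
$U{\left(L,w \right)} = 1 + L$ ($U{\left(L,w \right)} = L + 1 = 1 + L$)
$h{\left(k \right)} = -1$ ($h{\left(k \right)} = -2 + \frac{k}{k} = -2 + 1 = -1$)
$g{\left(s \right)} = \left(-1 + s\right) \left(2 + s\right)$ ($g{\left(s \right)} = \left(s - 1\right) \left(s + \left(1 + 1\right)\right) = \left(-1 + s\right) \left(s + 2\right) = \left(-1 + s\right) \left(2 + s\right)$)
$g{\left(A \right)} \left(-1103\right) = \left(-2 + 15 + 15^{2}\right) \left(-1103\right) = \left(-2 + 15 + 225\right) \left(-1103\right) = 238 \left(-1103\right) = -262514$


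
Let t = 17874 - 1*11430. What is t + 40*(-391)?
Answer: -9196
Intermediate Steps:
t = 6444 (t = 17874 - 11430 = 6444)
t + 40*(-391) = 6444 + 40*(-391) = 6444 - 15640 = -9196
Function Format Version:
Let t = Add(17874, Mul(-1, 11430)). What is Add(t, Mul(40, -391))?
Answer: -9196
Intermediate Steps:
t = 6444 (t = Add(17874, -11430) = 6444)
Add(t, Mul(40, -391)) = Add(6444, Mul(40, -391)) = Add(6444, -15640) = -9196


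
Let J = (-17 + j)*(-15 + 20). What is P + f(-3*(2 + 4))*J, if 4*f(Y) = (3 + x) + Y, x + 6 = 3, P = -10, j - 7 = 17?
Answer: -335/2 ≈ -167.50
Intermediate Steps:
j = 24 (j = 7 + 17 = 24)
x = -3 (x = -6 + 3 = -3)
J = 35 (J = (-17 + 24)*(-15 + 20) = 7*5 = 35)
f(Y) = Y/4 (f(Y) = ((3 - 3) + Y)/4 = (0 + Y)/4 = Y/4)
P + f(-3*(2 + 4))*J = -10 + ((-3*(2 + 4))/4)*35 = -10 + ((-3*6)/4)*35 = -10 + ((1/4)*(-18))*35 = -10 - 9/2*35 = -10 - 315/2 = -335/2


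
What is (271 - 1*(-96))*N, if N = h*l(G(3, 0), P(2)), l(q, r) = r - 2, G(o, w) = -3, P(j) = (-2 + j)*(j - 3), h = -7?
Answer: 5138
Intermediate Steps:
P(j) = (-3 + j)*(-2 + j) (P(j) = (-2 + j)*(-3 + j) = (-3 + j)*(-2 + j))
l(q, r) = -2 + r
N = 14 (N = -7*(-2 + (6 + 2² - 5*2)) = -7*(-2 + (6 + 4 - 10)) = -7*(-2 + 0) = -7*(-2) = 14)
(271 - 1*(-96))*N = (271 - 1*(-96))*14 = (271 + 96)*14 = 367*14 = 5138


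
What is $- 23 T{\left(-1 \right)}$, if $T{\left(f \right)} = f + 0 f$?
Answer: $23$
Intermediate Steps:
$T{\left(f \right)} = f$ ($T{\left(f \right)} = f + 0 = f$)
$- 23 T{\left(-1 \right)} = \left(-23\right) \left(-1\right) = 23$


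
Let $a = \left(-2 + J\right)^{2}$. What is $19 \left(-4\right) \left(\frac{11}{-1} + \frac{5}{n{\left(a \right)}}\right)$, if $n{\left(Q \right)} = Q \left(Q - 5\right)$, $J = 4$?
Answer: $931$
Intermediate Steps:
$a = 4$ ($a = \left(-2 + 4\right)^{2} = 2^{2} = 4$)
$n{\left(Q \right)} = Q \left(-5 + Q\right)$
$19 \left(-4\right) \left(\frac{11}{-1} + \frac{5}{n{\left(a \right)}}\right) = 19 \left(-4\right) \left(\frac{11}{-1} + \frac{5}{4 \left(-5 + 4\right)}\right) = - 76 \left(11 \left(-1\right) + \frac{5}{4 \left(-1\right)}\right) = - 76 \left(-11 + \frac{5}{-4}\right) = - 76 \left(-11 + 5 \left(- \frac{1}{4}\right)\right) = - 76 \left(-11 - \frac{5}{4}\right) = \left(-76\right) \left(- \frac{49}{4}\right) = 931$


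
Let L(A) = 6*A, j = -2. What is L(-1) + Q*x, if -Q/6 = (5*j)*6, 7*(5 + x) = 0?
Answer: -1806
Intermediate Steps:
x = -5 (x = -5 + (⅐)*0 = -5 + 0 = -5)
Q = 360 (Q = -6*5*(-2)*6 = -(-60)*6 = -6*(-60) = 360)
L(-1) + Q*x = 6*(-1) + 360*(-5) = -6 - 1800 = -1806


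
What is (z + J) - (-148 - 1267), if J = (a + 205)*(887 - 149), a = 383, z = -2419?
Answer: 432940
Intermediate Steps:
J = 433944 (J = (383 + 205)*(887 - 149) = 588*738 = 433944)
(z + J) - (-148 - 1267) = (-2419 + 433944) - (-148 - 1267) = 431525 - 1*(-1415) = 431525 + 1415 = 432940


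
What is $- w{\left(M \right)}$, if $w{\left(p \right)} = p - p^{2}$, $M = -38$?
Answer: $1482$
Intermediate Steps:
$- w{\left(M \right)} = - \left(-38\right) \left(1 - -38\right) = - \left(-38\right) \left(1 + 38\right) = - \left(-38\right) 39 = \left(-1\right) \left(-1482\right) = 1482$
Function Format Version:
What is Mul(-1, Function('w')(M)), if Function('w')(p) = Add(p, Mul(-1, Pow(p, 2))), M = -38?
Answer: 1482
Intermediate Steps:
Mul(-1, Function('w')(M)) = Mul(-1, Mul(-38, Add(1, Mul(-1, -38)))) = Mul(-1, Mul(-38, Add(1, 38))) = Mul(-1, Mul(-38, 39)) = Mul(-1, -1482) = 1482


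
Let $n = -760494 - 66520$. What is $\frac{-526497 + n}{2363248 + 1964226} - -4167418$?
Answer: $\frac{18034391688621}{4327474} \approx 4.1674 \cdot 10^{6}$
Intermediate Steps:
$n = -827014$
$\frac{-526497 + n}{2363248 + 1964226} - -4167418 = \frac{-526497 - 827014}{2363248 + 1964226} - -4167418 = - \frac{1353511}{4327474} + 4167418 = \frac{18034391688621}{4327474}$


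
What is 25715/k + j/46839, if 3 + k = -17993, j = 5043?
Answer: -371237019/280971548 ≈ -1.3213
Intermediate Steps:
k = -17996 (k = -3 - 17993 = -17996)
25715/k + j/46839 = 25715/(-17996) + 5043/46839 = 25715*(-1/17996) + 5043*(1/46839) = -25715/17996 + 1681/15613 = -371237019/280971548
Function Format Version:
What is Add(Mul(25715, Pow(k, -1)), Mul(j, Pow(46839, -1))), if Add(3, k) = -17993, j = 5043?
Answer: Rational(-371237019, 280971548) ≈ -1.3213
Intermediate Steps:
k = -17996 (k = Add(-3, -17993) = -17996)
Add(Mul(25715, Pow(k, -1)), Mul(j, Pow(46839, -1))) = Add(Mul(25715, Pow(-17996, -1)), Mul(5043, Pow(46839, -1))) = Add(Mul(25715, Rational(-1, 17996)), Mul(5043, Rational(1, 46839))) = Add(Rational(-25715, 17996), Rational(1681, 15613)) = Rational(-371237019, 280971548)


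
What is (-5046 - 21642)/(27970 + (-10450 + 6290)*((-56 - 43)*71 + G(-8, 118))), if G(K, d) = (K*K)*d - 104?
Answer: 4448/285845 ≈ 0.015561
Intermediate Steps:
G(K, d) = -104 + d*K² (G(K, d) = K²*d - 104 = d*K² - 104 = -104 + d*K²)
(-5046 - 21642)/(27970 + (-10450 + 6290)*((-56 - 43)*71 + G(-8, 118))) = (-5046 - 21642)/(27970 + (-10450 + 6290)*((-56 - 43)*71 + (-104 + 118*(-8)²))) = -26688/(27970 - 4160*(-99*71 + (-104 + 118*64))) = -26688/(27970 - 4160*(-7029 + (-104 + 7552))) = -26688/(27970 - 4160*(-7029 + 7448)) = -26688/(27970 - 4160*419) = -26688/(27970 - 1743040) = -26688/(-1715070) = -26688*(-1/1715070) = 4448/285845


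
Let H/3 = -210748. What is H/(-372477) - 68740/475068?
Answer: 22896235301/14745991953 ≈ 1.5527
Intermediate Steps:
H = -632244 (H = 3*(-210748) = -632244)
H/(-372477) - 68740/475068 = -632244/(-372477) - 68740/475068 = -632244*(-1/372477) - 68740*1/475068 = 210748/124159 - 17185/118767 = 22896235301/14745991953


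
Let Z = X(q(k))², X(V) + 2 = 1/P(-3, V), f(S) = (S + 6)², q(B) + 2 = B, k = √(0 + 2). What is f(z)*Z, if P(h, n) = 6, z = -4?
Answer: 121/9 ≈ 13.444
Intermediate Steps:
k = √2 ≈ 1.4142
q(B) = -2 + B
f(S) = (6 + S)²
X(V) = -11/6 (X(V) = -2 + 1/6 = -2 + ⅙ = -11/6)
Z = 121/36 (Z = (-11/6)² = 121/36 ≈ 3.3611)
f(z)*Z = (6 - 4)²*(121/36) = 2²*(121/36) = 4*(121/36) = 121/9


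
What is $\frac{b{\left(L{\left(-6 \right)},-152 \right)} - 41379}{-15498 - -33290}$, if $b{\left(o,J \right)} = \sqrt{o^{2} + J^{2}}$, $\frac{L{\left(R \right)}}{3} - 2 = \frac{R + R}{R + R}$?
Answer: $- \frac{41379}{17792} + \frac{\sqrt{23185}}{17792} \approx -2.3172$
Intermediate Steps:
$L{\left(R \right)} = 9$ ($L{\left(R \right)} = 6 + 3 \frac{R + R}{R + R} = 6 + 3 \frac{2 R}{2 R} = 6 + 3 \cdot 2 R \frac{1}{2 R} = 6 + 3 \cdot 1 = 6 + 3 = 9$)
$b{\left(o,J \right)} = \sqrt{J^{2} + o^{2}}$
$\frac{b{\left(L{\left(-6 \right)},-152 \right)} - 41379}{-15498 - -33290} = \frac{\sqrt{\left(-152\right)^{2} + 9^{2}} - 41379}{-15498 - -33290} = \frac{\sqrt{23104 + 81} - 41379}{-15498 + 33290} = \frac{\sqrt{23185} - 41379}{17792} = \left(-41379 + \sqrt{23185}\right) \frac{1}{17792} = - \frac{41379}{17792} + \frac{\sqrt{23185}}{17792}$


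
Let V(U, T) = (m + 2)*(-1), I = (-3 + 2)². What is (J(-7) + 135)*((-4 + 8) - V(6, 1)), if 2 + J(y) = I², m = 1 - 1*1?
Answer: 804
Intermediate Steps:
m = 0 (m = 1 - 1 = 0)
I = 1 (I = (-1)² = 1)
V(U, T) = -2 (V(U, T) = (0 + 2)*(-1) = 2*(-1) = -2)
J(y) = -1 (J(y) = -2 + 1² = -2 + 1 = -1)
(J(-7) + 135)*((-4 + 8) - V(6, 1)) = (-1 + 135)*((-4 + 8) - 1*(-2)) = 134*(4 + 2) = 134*6 = 804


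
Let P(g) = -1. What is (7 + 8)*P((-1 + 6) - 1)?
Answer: -15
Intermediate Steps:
(7 + 8)*P((-1 + 6) - 1) = (7 + 8)*(-1) = 15*(-1) = -15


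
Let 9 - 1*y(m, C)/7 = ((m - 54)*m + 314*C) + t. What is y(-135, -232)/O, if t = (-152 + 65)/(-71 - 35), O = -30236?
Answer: -35127155/3205016 ≈ -10.960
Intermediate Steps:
t = 87/106 (t = -87/(-106) = -87*(-1/106) = 87/106 ≈ 0.82076)
y(m, C) = 6069/106 - 2198*C - 7*m*(-54 + m) (y(m, C) = 63 - 7*(((m - 54)*m + 314*C) + 87/106) = 63 - 7*(((-54 + m)*m + 314*C) + 87/106) = 63 - 7*((m*(-54 + m) + 314*C) + 87/106) = 63 - 7*((314*C + m*(-54 + m)) + 87/106) = 63 - 7*(87/106 + 314*C + m*(-54 + m)) = 63 + (-609/106 - 2198*C - 7*m*(-54 + m)) = 6069/106 - 2198*C - 7*m*(-54 + m))
y(-135, -232)/O = (6069/106 - 2198*(-232) - 7*(-135)² + 378*(-135))/(-30236) = (6069/106 + 509936 - 7*18225 - 51030)*(-1/30236) = (6069/106 + 509936 - 127575 - 51030)*(-1/30236) = (35127155/106)*(-1/30236) = -35127155/3205016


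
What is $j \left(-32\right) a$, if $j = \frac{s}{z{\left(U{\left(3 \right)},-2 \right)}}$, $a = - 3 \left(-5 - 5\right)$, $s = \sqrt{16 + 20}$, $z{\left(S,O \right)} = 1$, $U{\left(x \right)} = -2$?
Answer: $-5760$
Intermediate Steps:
$s = 6$ ($s = \sqrt{36} = 6$)
$a = 30$ ($a = \left(-3\right) \left(-10\right) = 30$)
$j = 6$ ($j = \frac{6}{1} = 6 \cdot 1 = 6$)
$j \left(-32\right) a = 6 \left(-32\right) 30 = \left(-192\right) 30 = -5760$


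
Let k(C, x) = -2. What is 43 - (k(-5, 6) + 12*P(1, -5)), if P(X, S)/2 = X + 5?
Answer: -99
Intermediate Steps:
P(X, S) = 10 + 2*X (P(X, S) = 2*(X + 5) = 2*(5 + X) = 10 + 2*X)
43 - (k(-5, 6) + 12*P(1, -5)) = 43 - (-2 + 12*(10 + 2*1)) = 43 - (-2 + 12*(10 + 2)) = 43 - (-2 + 12*12) = 43 - (-2 + 144) = 43 - 1*142 = 43 - 142 = -99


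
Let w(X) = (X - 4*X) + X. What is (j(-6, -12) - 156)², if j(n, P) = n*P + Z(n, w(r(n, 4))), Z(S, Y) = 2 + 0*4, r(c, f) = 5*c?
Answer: 6724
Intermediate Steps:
w(X) = -2*X (w(X) = -3*X + X = -2*X)
Z(S, Y) = 2 (Z(S, Y) = 2 + 0 = 2)
j(n, P) = 2 + P*n (j(n, P) = n*P + 2 = P*n + 2 = 2 + P*n)
(j(-6, -12) - 156)² = ((2 - 12*(-6)) - 156)² = ((2 + 72) - 156)² = (74 - 156)² = (-82)² = 6724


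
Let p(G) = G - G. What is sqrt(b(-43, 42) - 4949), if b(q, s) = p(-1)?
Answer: 7*I*sqrt(101) ≈ 70.349*I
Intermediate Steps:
p(G) = 0
b(q, s) = 0
sqrt(b(-43, 42) - 4949) = sqrt(0 - 4949) = sqrt(-4949) = 7*I*sqrt(101)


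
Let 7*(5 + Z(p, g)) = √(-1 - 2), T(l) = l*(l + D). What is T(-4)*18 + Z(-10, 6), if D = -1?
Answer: 355 + I*√3/7 ≈ 355.0 + 0.24744*I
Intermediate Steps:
T(l) = l*(-1 + l) (T(l) = l*(l - 1) = l*(-1 + l))
Z(p, g) = -5 + I*√3/7 (Z(p, g) = -5 + √(-1 - 2)/7 = -5 + √(-3)/7 = -5 + (I*√3)/7 = -5 + I*√3/7)
T(-4)*18 + Z(-10, 6) = -4*(-1 - 4)*18 + (-5 + I*√3/7) = -4*(-5)*18 + (-5 + I*√3/7) = 20*18 + (-5 + I*√3/7) = 360 + (-5 + I*√3/7) = 355 + I*√3/7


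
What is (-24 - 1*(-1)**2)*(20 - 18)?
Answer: -50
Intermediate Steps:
(-24 - 1*(-1)**2)*(20 - 18) = (-24 - 1*1)*2 = (-24 - 1)*2 = -25*2 = -50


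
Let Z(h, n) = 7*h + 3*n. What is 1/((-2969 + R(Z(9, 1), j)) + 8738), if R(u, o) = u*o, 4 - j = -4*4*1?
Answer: 1/7089 ≈ 0.00014106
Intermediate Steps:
Z(h, n) = 3*n + 7*h
j = 20 (j = 4 - (-4*4) = 4 - (-16) = 4 - 1*(-16) = 4 + 16 = 20)
R(u, o) = o*u
1/((-2969 + R(Z(9, 1), j)) + 8738) = 1/((-2969 + 20*(3*1 + 7*9)) + 8738) = 1/((-2969 + 20*(3 + 63)) + 8738) = 1/((-2969 + 20*66) + 8738) = 1/((-2969 + 1320) + 8738) = 1/(-1649 + 8738) = 1/7089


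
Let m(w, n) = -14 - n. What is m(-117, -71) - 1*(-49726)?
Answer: 49783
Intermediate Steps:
m(-117, -71) - 1*(-49726) = (-14 - 1*(-71)) - 1*(-49726) = (-14 + 71) + 49726 = 57 + 49726 = 49783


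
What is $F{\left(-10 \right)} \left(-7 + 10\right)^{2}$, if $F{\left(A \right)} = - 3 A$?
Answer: $270$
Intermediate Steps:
$F{\left(-10 \right)} \left(-7 + 10\right)^{2} = \left(-3\right) \left(-10\right) \left(-7 + 10\right)^{2} = 30 \cdot 3^{2} = 30 \cdot 9 = 270$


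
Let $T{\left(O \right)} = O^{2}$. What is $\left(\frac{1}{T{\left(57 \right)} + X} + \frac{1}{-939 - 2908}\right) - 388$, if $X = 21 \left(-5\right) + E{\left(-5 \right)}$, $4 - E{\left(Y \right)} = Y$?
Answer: $- \frac{4706280614}{12129591} \approx -388.0$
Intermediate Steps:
$E{\left(Y \right)} = 4 - Y$
$X = -96$ ($X = 21 \left(-5\right) + \left(4 - -5\right) = -105 + \left(4 + 5\right) = -105 + 9 = -96$)
$\left(\frac{1}{T{\left(57 \right)} + X} + \frac{1}{-939 - 2908}\right) - 388 = \left(\frac{1}{57^{2} - 96} + \frac{1}{-939 - 2908}\right) - 388 = \left(\frac{1}{3249 - 96} + \frac{1}{-3847}\right) - 388 = \left(\frac{1}{3153} - \frac{1}{3847}\right) - 388 = \frac{694}{12129591} - 388 = - \frac{4706280614}{12129591}$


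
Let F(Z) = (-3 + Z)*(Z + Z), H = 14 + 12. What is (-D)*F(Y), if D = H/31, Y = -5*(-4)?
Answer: -17680/31 ≈ -570.32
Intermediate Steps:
Y = 20
H = 26
F(Z) = 2*Z*(-3 + Z) (F(Z) = (-3 + Z)*(2*Z) = 2*Z*(-3 + Z))
D = 26/31 ≈ 0.83871
(-D)*F(Y) = (-1*26/31)*(2*20*(-3 + 20)) = -52*20*17/31 = -26/31*680 = -17680/31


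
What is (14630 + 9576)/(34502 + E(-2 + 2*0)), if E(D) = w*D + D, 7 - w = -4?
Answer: 12103/17239 ≈ 0.70207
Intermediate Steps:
w = 11 (w = 7 - 1*(-4) = 7 + 4 = 11)
E(D) = 12*D (E(D) = 11*D + D = 12*D)
(14630 + 9576)/(34502 + E(-2 + 2*0)) = (14630 + 9576)/(34502 + 12*(-2 + 2*0)) = 24206/(34502 + 12*(-2 + 0)) = 24206/(34502 + 12*(-2)) = 24206/(34502 - 24) = 24206/34478 = 24206*(1/34478) = 12103/17239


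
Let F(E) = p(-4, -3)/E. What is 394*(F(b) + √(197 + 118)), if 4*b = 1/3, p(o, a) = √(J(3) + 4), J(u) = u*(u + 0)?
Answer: 1182*√35 + 4728*√13 ≈ 24040.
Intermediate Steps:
J(u) = u² (J(u) = u*u = u²)
p(o, a) = √13 (p(o, a) = √(3² + 4) = √(9 + 4) = √13)
b = 1/12 (b = (¼)/3 = (¼)*(⅓) = 1/12 ≈ 0.083333)
F(E) = √13/E
394*(F(b) + √(197 + 118)) = 394*(√13/(1/12) + √(197 + 118)) = 394*(√13*12 + √315) = 394*(12*√13 + 3*√35) = 394*(3*√35 + 12*√13) = 1182*√35 + 4728*√13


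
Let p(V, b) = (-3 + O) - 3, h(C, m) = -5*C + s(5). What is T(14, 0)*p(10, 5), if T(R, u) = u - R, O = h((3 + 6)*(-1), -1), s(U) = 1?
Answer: -560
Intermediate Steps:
h(C, m) = 1 - 5*C (h(C, m) = -5*C + 1 = 1 - 5*C)
O = 46 (O = 1 - 5*(3 + 6)*(-1) = 1 - 45*(-1) = 1 - 5*(-9) = 1 + 45 = 46)
p(V, b) = 40 (p(V, b) = (-3 + 46) - 3 = 43 - 3 = 40)
T(14, 0)*p(10, 5) = (0 - 1*14)*40 = (0 - 14)*40 = -14*40 = -560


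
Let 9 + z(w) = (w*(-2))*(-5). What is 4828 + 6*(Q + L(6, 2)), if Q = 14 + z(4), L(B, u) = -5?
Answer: 5068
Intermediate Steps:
z(w) = -9 + 10*w (z(w) = -9 + (w*(-2))*(-5) = -9 - 2*w*(-5) = -9 + 10*w)
Q = 45 (Q = 14 + (-9 + 10*4) = 14 + (-9 + 40) = 14 + 31 = 45)
4828 + 6*(Q + L(6, 2)) = 4828 + 6*(45 - 5) = 4828 + 6*40 = 4828 + 240 = 5068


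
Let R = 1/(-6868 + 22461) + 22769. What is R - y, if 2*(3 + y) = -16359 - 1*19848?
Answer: 1274743345/31186 ≈ 40876.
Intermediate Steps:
y = -36213/2 (y = -3 + (-16359 - 1*19848)/2 = -3 + (-16359 - 19848)/2 = -3 + (1/2)*(-36207) = -3 - 36207/2 = -36213/2 ≈ -18107.)
R = 355037018/15593 (R = 1/15593 + 22769 = 355037018/15593 ≈ 22769.)
R - y = 355037018/15593 - 1*(-36213/2) = 355037018/15593 + 36213/2 = 1274743345/31186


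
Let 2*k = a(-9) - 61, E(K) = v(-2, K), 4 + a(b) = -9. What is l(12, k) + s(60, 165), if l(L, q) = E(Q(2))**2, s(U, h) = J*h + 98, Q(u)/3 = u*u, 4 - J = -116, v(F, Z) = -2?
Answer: 19902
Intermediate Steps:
J = 120 (J = 4 - 1*(-116) = 4 + 116 = 120)
a(b) = -13 (a(b) = -4 - 9 = -13)
Q(u) = 3*u**2 (Q(u) = 3*(u*u) = 3*u**2)
E(K) = -2
s(U, h) = 98 + 120*h (s(U, h) = 120*h + 98 = 98 + 120*h)
k = -37 (k = (-13 - 61)/2 = (1/2)*(-74) = -37)
l(L, q) = 4 (l(L, q) = (-2)**2 = 4)
l(12, k) + s(60, 165) = 4 + (98 + 120*165) = 4 + (98 + 19800) = 4 + 19898 = 19902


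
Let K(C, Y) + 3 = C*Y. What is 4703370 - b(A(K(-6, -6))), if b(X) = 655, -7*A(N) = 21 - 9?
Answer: 4702715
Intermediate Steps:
K(C, Y) = -3 + C*Y
A(N) = -12/7 (A(N) = -(21 - 9)/7 = -1/7*12 = -12/7)
4703370 - b(A(K(-6, -6))) = 4703370 - 1*655 = 4703370 - 655 = 4702715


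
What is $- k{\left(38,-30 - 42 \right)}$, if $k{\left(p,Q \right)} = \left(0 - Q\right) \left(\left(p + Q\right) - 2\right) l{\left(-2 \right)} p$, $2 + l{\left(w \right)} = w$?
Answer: $-393984$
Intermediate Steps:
$l{\left(w \right)} = -2 + w$
$k{\left(p,Q \right)} = 4 Q p \left(-2 + Q + p\right)$ ($k{\left(p,Q \right)} = \left(0 - Q\right) \left(\left(p + Q\right) - 2\right) \left(-2 - 2\right) p = - Q \left(\left(Q + p\right) - 2\right) \left(- 4 p\right) = - Q \left(-2 + Q + p\right) \left(- 4 p\right) = 4 Q p \left(-2 + Q + p\right)$)
$- k{\left(38,-30 - 42 \right)} = - 4 \left(-30 - 42\right) 38 \left(-2 - 72 + 38\right) = - 4 \left(-72\right) 38 \left(-2 - 72 + 38\right) = - 4 \left(-72\right) 38 \left(-36\right) = \left(-1\right) 393984 = -393984$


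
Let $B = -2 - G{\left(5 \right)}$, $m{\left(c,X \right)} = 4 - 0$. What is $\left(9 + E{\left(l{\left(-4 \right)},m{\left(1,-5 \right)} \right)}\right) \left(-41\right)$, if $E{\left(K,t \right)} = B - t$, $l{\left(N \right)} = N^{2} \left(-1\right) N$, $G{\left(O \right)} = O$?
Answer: $82$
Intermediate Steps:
$m{\left(c,X \right)} = 4$ ($m{\left(c,X \right)} = 4 + 0 = 4$)
$l{\left(N \right)} = - N^{3}$ ($l{\left(N \right)} = - N^{2} N = - N^{3}$)
$B = -7$ ($B = -2 - 5 = -7$)
$E{\left(K,t \right)} = -7 - t$
$\left(9 + E{\left(l{\left(-4 \right)},m{\left(1,-5 \right)} \right)}\right) \left(-41\right) = \left(9 - 11\right) \left(-41\right) = \left(-2\right) \left(-41\right) = 82$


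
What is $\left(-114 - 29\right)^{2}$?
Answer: $20449$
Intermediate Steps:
$\left(-114 - 29\right)^{2} = \left(-143\right)^{2} = 20449$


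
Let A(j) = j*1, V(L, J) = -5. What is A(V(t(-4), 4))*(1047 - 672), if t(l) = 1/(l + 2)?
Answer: -1875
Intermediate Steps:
t(l) = 1/(2 + l)
A(j) = j
A(V(t(-4), 4))*(1047 - 672) = -5*(1047 - 672) = -5*375 = -1875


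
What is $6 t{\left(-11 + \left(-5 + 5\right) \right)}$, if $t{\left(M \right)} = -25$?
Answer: $-150$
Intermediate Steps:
$6 t{\left(-11 + \left(-5 + 5\right) \right)} = 6 \left(-25\right) = -150$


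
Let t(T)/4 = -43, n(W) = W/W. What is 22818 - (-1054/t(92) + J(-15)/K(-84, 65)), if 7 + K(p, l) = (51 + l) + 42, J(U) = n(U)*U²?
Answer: 296215621/12986 ≈ 22810.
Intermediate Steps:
n(W) = 1
J(U) = U² (J(U) = 1*U² = U²)
K(p, l) = 86 + l (K(p, l) = -7 + ((51 + l) + 42) = -7 + (93 + l) = 86 + l)
t(T) = -172 (t(T) = 4*(-43) = -172)
22818 - (-1054/t(92) + J(-15)/K(-84, 65)) = 22818 - (-1054/(-172) + (-15)²/(86 + 65)) = 22818 - (-1054*(-1/172) + 225/151) = 22818 - (527/86 + 225*(1/151)) = 22818 - (527/86 + 225/151) = 22818 - 1*98927/12986 = 22818 - 98927/12986 = 296215621/12986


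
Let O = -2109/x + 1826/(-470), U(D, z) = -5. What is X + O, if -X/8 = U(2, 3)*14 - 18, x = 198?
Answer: 10693577/15510 ≈ 689.46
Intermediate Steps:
O = -225463/15510 (O = -2109/198 + 1826/(-470) = -2109*1/198 + 1826*(-1/470) = -703/66 - 913/235 = -225463/15510 ≈ -14.537)
X = 704 (X = -8*(-5*14 - 18) = -8*(-70 - 18) = -8*(-88) = 704)
X + O = 704 - 225463/15510 = 10693577/15510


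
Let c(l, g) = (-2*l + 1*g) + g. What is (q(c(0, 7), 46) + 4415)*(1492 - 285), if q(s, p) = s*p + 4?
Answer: 6111041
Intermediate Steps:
c(l, g) = -2*l + 2*g (c(l, g) = (-2*l + g) + g = (g - 2*l) + g = -2*l + 2*g)
q(s, p) = 4 + p*s (q(s, p) = p*s + 4 = 4 + p*s)
(q(c(0, 7), 46) + 4415)*(1492 - 285) = ((4 + 46*(-2*0 + 2*7)) + 4415)*(1492 - 285) = ((4 + 46*(0 + 14)) + 4415)*1207 = ((4 + 46*14) + 4415)*1207 = ((4 + 644) + 4415)*1207 = (648 + 4415)*1207 = 5063*1207 = 6111041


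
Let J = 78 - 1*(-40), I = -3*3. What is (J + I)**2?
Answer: 11881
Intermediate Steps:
I = -9
J = 118 (J = 78 + 40 = 118)
(J + I)**2 = (118 - 9)**2 = 109**2 = 11881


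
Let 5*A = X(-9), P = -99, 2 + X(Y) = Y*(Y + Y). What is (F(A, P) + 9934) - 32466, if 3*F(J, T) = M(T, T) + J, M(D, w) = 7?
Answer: -22519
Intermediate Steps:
X(Y) = -2 + 2*Y**2 (X(Y) = -2 + Y*(Y + Y) = -2 + Y*(2*Y) = -2 + 2*Y**2)
A = 32 (A = (-2 + 2*(-9)**2)/5 = (-2 + 2*81)/5 = (-2 + 162)/5 = (1/5)*160 = 32)
F(J, T) = 7/3 + J/3 (F(J, T) = (7 + J)/3 = 7/3 + J/3)
(F(A, P) + 9934) - 32466 = ((7/3 + (1/3)*32) + 9934) - 32466 = ((7/3 + 32/3) + 9934) - 32466 = (13 + 9934) - 32466 = 9947 - 32466 = -22519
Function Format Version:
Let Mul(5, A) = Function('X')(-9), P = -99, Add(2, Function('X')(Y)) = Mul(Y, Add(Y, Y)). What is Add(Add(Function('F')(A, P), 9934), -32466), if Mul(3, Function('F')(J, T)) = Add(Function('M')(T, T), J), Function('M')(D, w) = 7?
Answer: -22519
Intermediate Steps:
Function('X')(Y) = Add(-2, Mul(2, Pow(Y, 2))) (Function('X')(Y) = Add(-2, Mul(Y, Add(Y, Y))) = Add(-2, Mul(Y, Mul(2, Y))) = Add(-2, Mul(2, Pow(Y, 2))))
A = 32 (A = Mul(Rational(1, 5), Add(-2, Mul(2, Pow(-9, 2)))) = Mul(Rational(1, 5), Add(-2, Mul(2, 81))) = Mul(Rational(1, 5), Add(-2, 162)) = Mul(Rational(1, 5), 160) = 32)
Function('F')(J, T) = Add(Rational(7, 3), Mul(Rational(1, 3), J)) (Function('F')(J, T) = Mul(Rational(1, 3), Add(7, J)) = Add(Rational(7, 3), Mul(Rational(1, 3), J)))
Add(Add(Function('F')(A, P), 9934), -32466) = Add(Add(Add(Rational(7, 3), Mul(Rational(1, 3), 32)), 9934), -32466) = Add(Add(Add(Rational(7, 3), Rational(32, 3)), 9934), -32466) = Add(Add(13, 9934), -32466) = Add(9947, -32466) = -22519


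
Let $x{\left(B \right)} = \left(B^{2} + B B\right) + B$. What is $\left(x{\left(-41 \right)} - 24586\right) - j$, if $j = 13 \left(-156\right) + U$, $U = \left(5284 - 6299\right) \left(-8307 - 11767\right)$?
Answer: $-20394347$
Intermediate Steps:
$U = 20375110$ ($U = \left(-1015\right) \left(-20074\right) = 20375110$)
$x{\left(B \right)} = B + 2 B^{2}$ ($x{\left(B \right)} = \left(B^{2} + B^{2}\right) + B = 2 B^{2} + B = B + 2 B^{2}$)
$j = 20373082$ ($j = 13 \left(-156\right) + 20375110 = -2028 + 20375110 = 20373082$)
$\left(x{\left(-41 \right)} - 24586\right) - j = \left(- 41 \left(1 + 2 \left(-41\right)\right) - 24586\right) - 20373082 = \left(- 41 \left(1 - 82\right) - 24586\right) - 20373082 = \left(\left(-41\right) \left(-81\right) - 24586\right) - 20373082 = \left(3321 - 24586\right) - 20373082 = -21265 - 20373082 = -20394347$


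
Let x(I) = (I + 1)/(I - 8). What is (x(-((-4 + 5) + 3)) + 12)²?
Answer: 2401/16 ≈ 150.06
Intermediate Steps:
x(I) = (1 + I)/(-8 + I)
(x(-((-4 + 5) + 3)) + 12)² = ((1 - ((-4 + 5) + 3))/(-8 - ((-4 + 5) + 3)) + 12)² = ((1 - (1 + 3))/(-8 - (1 + 3)) + 12)² = ((1 - 1*4)/(-8 - 1*4) + 12)² = ((1 - 4)/(-8 - 4) + 12)² = (-3/(-12) + 12)² = (-1/12*(-3) + 12)² = (¼ + 12)² = (49/4)² = 2401/16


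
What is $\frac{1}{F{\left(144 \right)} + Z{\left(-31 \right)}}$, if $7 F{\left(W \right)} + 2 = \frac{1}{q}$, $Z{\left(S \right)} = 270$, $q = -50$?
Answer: $\frac{350}{94399} \approx 0.0037077$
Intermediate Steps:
$F{\left(W \right)} = - \frac{101}{350}$ ($F{\left(W \right)} = - \frac{2}{7} + \frac{1}{7 \left(-50\right)} = - \frac{2}{7} + \frac{1}{7} \left(- \frac{1}{50}\right) = - \frac{2}{7} - \frac{1}{350} = - \frac{101}{350}$)
$\frac{1}{F{\left(144 \right)} + Z{\left(-31 \right)}} = \frac{1}{- \frac{101}{350} + 270} = \frac{1}{\frac{94399}{350}} = \frac{350}{94399}$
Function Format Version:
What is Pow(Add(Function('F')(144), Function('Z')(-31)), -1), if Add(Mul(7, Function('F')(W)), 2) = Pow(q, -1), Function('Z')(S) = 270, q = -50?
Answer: Rational(350, 94399) ≈ 0.0037077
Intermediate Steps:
Function('F')(W) = Rational(-101, 350) (Function('F')(W) = Add(Rational(-2, 7), Mul(Rational(1, 7), Pow(-50, -1))) = Add(Rational(-2, 7), Mul(Rational(1, 7), Rational(-1, 50))) = Add(Rational(-2, 7), Rational(-1, 350)) = Rational(-101, 350))
Pow(Add(Function('F')(144), Function('Z')(-31)), -1) = Pow(Add(Rational(-101, 350), 270), -1) = Pow(Rational(94399, 350), -1) = Rational(350, 94399)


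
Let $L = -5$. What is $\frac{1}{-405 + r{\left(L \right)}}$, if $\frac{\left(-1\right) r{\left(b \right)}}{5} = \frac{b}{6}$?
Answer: $- \frac{6}{2405} \approx -0.0024948$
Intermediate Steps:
$r{\left(b \right)} = - \frac{5 b}{6}$ ($r{\left(b \right)} = - 5 \frac{b}{6} = - \frac{5 b}{6}$)
$\frac{1}{-405 + r{\left(L \right)}} = \frac{1}{-405 - - \frac{25}{6}} = \frac{1}{-405 + \frac{25}{6}} = \frac{1}{- \frac{2405}{6}} = - \frac{6}{2405}$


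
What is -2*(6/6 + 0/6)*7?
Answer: -14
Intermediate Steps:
-2*(6/6 + 0/6)*7 = -2*(6*(1/6) + 0*(1/6))*7 = -2*(1 + 0)*7 = -2*1*7 = -2*7 = -14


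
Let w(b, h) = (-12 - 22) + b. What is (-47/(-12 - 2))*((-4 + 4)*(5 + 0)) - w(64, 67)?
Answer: -30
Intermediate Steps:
w(b, h) = -34 + b
(-47/(-12 - 2))*((-4 + 4)*(5 + 0)) - w(64, 67) = (-47/(-12 - 2))*((-4 + 4)*(5 + 0)) - (-34 + 64) = (-47/(-14))*(0*5) - 1*30 = -47*(-1/14)*0 - 30 = (47/14)*0 - 30 = 0 - 30 = -30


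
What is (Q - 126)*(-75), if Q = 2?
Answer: 9300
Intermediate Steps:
(Q - 126)*(-75) = (2 - 126)*(-75) = -124*(-75) = 9300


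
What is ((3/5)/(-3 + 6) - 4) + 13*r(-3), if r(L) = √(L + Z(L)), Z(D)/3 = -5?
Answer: -19/5 + 39*I*√2 ≈ -3.8 + 55.154*I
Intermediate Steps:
Z(D) = -15 (Z(D) = 3*(-5) = -15)
r(L) = √(-15 + L) (r(L) = √(L - 15) = √(-15 + L))
((3/5)/(-3 + 6) - 4) + 13*r(-3) = ((3/5)/(-3 + 6) - 4) + 13*√(-15 - 3) = ((3*(⅕))/3 - 4) + 13*√(-18) = ((⅓)*(⅗) - 4) + 13*(3*I*√2) = (⅕ - 4) + 39*I*√2 = -19/5 + 39*I*√2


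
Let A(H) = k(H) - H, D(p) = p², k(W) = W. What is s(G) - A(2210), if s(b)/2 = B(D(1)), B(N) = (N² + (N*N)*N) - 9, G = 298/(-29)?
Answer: -14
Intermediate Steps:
A(H) = 0 (A(H) = H - H = 0)
G = -298/29 (G = 298*(-1/29) = -298/29 ≈ -10.276)
B(N) = -9 + N² + N³ (B(N) = (N² + N²*N) - 9 = (N² + N³) - 9 = -9 + N² + N³)
s(b) = -14 (s(b) = 2*(-9 + (1²)² + (1²)³) = 2*(-9 + 1² + 1³) = 2*(-9 + 1 + 1) = 2*(-7) = -14)
s(G) - A(2210) = -14 - 1*0 = -14 + 0 = -14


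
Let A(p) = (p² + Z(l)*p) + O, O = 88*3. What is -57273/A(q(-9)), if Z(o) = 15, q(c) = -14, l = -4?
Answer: -57273/250 ≈ -229.09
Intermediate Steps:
O = 264
A(p) = 264 + p² + 15*p (A(p) = (p² + 15*p) + 264 = 264 + p² + 15*p)
-57273/A(q(-9)) = -57273/(264 + (-14)² + 15*(-14)) = -57273/(264 + 196 - 210) = -57273/250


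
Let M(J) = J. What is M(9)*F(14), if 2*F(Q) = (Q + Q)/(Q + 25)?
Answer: 42/13 ≈ 3.2308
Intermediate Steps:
F(Q) = Q/(25 + Q) (F(Q) = ((Q + Q)/(Q + 25))/2 = ((2*Q)/(25 + Q))/2 = (2*Q/(25 + Q))/2 = Q/(25 + Q))
M(9)*F(14) = 9*(14/(25 + 14)) = 9*(14/39) = 42/13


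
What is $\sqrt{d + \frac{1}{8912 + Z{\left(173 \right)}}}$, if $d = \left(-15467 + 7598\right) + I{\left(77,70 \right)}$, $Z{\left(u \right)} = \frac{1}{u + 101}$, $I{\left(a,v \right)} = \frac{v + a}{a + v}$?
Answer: $\frac{i \sqrt{5212831327581338}}{813963} \approx 88.702 i$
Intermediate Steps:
$I{\left(a,v \right)} = 1$ ($I{\left(a,v \right)} = \frac{a + v}{a + v} = 1$)
$Z{\left(u \right)} = \frac{1}{101 + u}$
$d = -7868$ ($d = \left(-15467 + 7598\right) + 1 = -7869 + 1 = -7868$)
$\sqrt{d + \frac{1}{8912 + Z{\left(173 \right)}}} = \sqrt{-7868 + \frac{1}{8912 + \frac{1}{101 + 173}}} = \sqrt{-7868 + \frac{1}{8912 + \frac{1}{274}}} = \sqrt{-7868 + \frac{1}{\frac{2441889}{274}}} = \sqrt{-7868 + \frac{274}{2441889}} = \sqrt{- \frac{19212782378}{2441889}} = \frac{i \sqrt{5212831327581338}}{813963}$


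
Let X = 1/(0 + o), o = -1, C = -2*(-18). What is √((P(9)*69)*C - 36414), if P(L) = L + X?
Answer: 3*I*√1838 ≈ 128.62*I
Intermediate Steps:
C = 36
X = -1 (X = 1/(0 - 1) = 1/(-1) = -1)
P(L) = -1 + L (P(L) = L - 1 = -1 + L)
√((P(9)*69)*C - 36414) = √(((-1 + 9)*69)*36 - 36414) = √((8*69)*36 - 36414) = √(552*36 - 36414) = √(19872 - 36414) = √(-16542) = 3*I*√1838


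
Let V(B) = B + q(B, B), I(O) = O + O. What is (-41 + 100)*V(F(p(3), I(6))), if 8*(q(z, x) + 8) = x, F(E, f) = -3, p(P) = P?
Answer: -5369/8 ≈ -671.13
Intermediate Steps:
I(O) = 2*O
q(z, x) = -8 + x/8
V(B) = -8 + 9*B/8 (V(B) = B + (-8 + B/8) = -8 + 9*B/8)
(-41 + 100)*V(F(p(3), I(6))) = (-41 + 100)*(-8 + (9/8)*(-3)) = 59*(-8 - 27/8) = 59*(-91/8) = -5369/8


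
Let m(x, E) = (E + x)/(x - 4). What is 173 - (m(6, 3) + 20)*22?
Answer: -366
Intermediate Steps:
m(x, E) = (E + x)/(-4 + x)
173 - (m(6, 3) + 20)*22 = 173 - ((3 + 6)/(-4 + 6) + 20)*22 = 173 - (9/2 + 20)*22 = 173 - 49*22/2 = 173 - 1*539 = 173 - 539 = -366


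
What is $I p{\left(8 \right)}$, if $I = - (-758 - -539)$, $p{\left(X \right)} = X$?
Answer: $1752$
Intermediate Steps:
$I = 219$ ($I = - (-758 + 539) = \left(-1\right) \left(-219\right) = 219$)
$I p{\left(8 \right)} = 219 \cdot 8 = 1752$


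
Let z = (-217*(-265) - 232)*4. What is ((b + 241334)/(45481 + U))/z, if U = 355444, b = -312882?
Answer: -17887/22962177525 ≈ -7.7898e-7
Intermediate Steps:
z = 229092 (z = (57505 - 232)*4 = 57273*4 = 229092)
((b + 241334)/(45481 + U))/z = ((-312882 + 241334)/(45481 + 355444))/229092 = -71548/400925*(1/229092) = -71548*1/400925*(1/229092) = -71548/400925*1/229092 = -17887/22962177525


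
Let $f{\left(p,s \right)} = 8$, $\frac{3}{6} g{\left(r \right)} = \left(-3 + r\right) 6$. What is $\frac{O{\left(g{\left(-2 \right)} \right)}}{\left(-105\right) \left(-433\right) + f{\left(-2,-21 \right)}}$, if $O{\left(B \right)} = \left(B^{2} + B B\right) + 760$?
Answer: $\frac{7960}{45473} \approx 0.17505$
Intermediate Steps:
$g{\left(r \right)} = -36 + 12 r$ ($g{\left(r \right)} = 2 \left(-3 + r\right) 6 = 2 \left(-18 + 6 r\right) = -36 + 12 r$)
$O{\left(B \right)} = 760 + 2 B^{2}$ ($O{\left(B \right)} = \left(B^{2} + B^{2}\right) + 760 = 2 B^{2} + 760 = 760 + 2 B^{2}$)
$\frac{O{\left(g{\left(-2 \right)} \right)}}{\left(-105\right) \left(-433\right) + f{\left(-2,-21 \right)}} = \frac{760 + 2 \left(-36 + 12 \left(-2\right)\right)^{2}}{\left(-105\right) \left(-433\right) + 8} = \frac{760 + 2 \left(-36 - 24\right)^{2}}{45465 + 8} = \frac{760 + 2 \left(-60\right)^{2}}{45473} = \left(760 + 2 \cdot 3600\right) \frac{1}{45473} = \left(760 + 7200\right) \frac{1}{45473} = 7960 \cdot \frac{1}{45473} = \frac{7960}{45473}$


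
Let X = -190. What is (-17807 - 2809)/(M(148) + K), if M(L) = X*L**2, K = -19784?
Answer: 859/174231 ≈ 0.0049302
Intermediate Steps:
M(L) = -190*L**2
(-17807 - 2809)/(M(148) + K) = (-17807 - 2809)/(-190*148**2 - 19784) = -20616/(-190*21904 - 19784) = -20616/(-4161760 - 19784) = -20616/(-4181544) = -20616*(-1/4181544) = 859/174231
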